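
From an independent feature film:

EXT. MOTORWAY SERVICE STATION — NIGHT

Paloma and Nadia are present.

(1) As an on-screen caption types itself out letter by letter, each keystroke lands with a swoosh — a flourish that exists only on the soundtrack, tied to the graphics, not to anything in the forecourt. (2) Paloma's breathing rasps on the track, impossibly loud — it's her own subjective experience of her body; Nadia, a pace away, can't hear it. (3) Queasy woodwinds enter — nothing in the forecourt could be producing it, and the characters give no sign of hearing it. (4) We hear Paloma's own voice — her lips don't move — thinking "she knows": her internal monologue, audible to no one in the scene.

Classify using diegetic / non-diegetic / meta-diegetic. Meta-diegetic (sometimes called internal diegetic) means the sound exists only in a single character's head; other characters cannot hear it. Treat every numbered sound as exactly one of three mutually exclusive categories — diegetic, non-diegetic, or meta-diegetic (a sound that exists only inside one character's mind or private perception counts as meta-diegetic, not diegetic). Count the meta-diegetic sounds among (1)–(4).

2

(1) is non-diegetic: the caption isn't part of the story world, so neither is the sound tied to it.
(2) it's Paloma's internal bodily sensation rendered as sound; only Paloma 'hears' it → meta-diegetic.
(3) is non-diegetic: nothing in the forecourt produces it and the characters don't hear it — pure soundtrack.
(4) internal monologue — inside Paloma's mind, not spoken into the scene → meta-diegetic.
Meta-diegetic: (2), (4) — that's 2.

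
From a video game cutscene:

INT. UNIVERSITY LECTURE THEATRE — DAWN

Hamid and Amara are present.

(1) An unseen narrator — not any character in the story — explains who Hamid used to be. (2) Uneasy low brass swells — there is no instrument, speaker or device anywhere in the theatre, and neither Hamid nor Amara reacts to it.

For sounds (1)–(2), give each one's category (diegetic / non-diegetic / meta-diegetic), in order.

(1) is non-diegetic: external voice-over — not a character, not heard by anyone in the scene.
(2) is non-diegetic: score with no on-screen or off-screen source; it exists for the audience alone.

non-diegetic, non-diegetic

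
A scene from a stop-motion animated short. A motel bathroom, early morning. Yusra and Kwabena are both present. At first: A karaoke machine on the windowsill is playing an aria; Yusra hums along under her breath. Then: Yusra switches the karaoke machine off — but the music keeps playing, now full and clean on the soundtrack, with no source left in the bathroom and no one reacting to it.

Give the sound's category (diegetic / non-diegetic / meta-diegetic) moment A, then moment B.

Moment A: a karaoke machine is a real in-scene source and Yusra reacts to it → diegetic.
Moment B: there is no longer any in-world source and no one can hear it — it has become underscore → non-diegetic.

diegetic, non-diegetic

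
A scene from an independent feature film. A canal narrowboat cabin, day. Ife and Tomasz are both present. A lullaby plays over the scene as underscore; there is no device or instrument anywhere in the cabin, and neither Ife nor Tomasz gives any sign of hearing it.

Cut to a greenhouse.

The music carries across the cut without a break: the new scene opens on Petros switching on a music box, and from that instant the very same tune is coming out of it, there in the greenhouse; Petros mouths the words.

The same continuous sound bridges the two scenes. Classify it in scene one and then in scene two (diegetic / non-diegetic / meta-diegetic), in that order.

Scene one: there's no in-world source anywhere and no character hears it — underscore for the audience only → non-diegetic.
Scene two: once Petros turns on a music box, the music has a real source in the story world and Petros reacts to it → diegetic.

non-diegetic, diegetic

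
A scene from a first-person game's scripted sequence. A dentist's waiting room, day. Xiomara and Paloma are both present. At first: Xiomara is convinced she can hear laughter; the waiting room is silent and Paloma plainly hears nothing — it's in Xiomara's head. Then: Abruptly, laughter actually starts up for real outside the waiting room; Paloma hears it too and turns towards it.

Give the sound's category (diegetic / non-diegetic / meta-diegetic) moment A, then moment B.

meta-diegetic, diegetic

Moment A: only Xiomara 'hears' it — imagined, in her mind → meta-diegetic.
Moment B: now there's a real external source and Paloma hears it too — in the story world → diegetic.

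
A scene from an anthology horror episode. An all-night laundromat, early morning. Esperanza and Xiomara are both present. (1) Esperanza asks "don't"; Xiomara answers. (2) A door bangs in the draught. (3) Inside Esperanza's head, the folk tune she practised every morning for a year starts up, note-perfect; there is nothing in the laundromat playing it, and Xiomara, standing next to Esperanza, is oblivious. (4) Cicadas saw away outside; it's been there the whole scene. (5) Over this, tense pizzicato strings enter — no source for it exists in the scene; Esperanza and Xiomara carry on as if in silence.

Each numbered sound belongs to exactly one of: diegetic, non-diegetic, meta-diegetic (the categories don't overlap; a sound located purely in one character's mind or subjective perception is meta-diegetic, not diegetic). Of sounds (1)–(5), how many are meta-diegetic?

Sound (1): spoken by a character present in the story world, so diegetic.
Sound (2): a door is a real object/event in the scene's world, so diegetic.
Sound (3): it lives in Esperanza's subjectivity, not in the laundromat, so meta-diegetic.
Sound (4): cicadas is part of the location's real environment, so diegetic.
Sound (5): nothing in the laundromat produces it and the characters don't hear it — pure soundtrack, so non-diegetic.
So 1 of the 5 is meta-diegetic: (3).

1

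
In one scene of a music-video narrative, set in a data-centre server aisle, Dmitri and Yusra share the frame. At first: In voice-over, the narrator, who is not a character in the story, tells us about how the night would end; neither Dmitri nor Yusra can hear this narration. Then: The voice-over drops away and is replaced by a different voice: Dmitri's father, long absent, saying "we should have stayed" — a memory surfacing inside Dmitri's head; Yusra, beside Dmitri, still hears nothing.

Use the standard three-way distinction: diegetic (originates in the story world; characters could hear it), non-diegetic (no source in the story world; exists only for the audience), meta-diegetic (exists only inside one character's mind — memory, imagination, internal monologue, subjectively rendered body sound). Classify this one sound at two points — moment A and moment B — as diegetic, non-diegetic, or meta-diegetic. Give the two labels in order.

Moment A: the external narrator addresses only the audience — outside the story world → non-diegetic.
Moment B: the replacement voice is a memory inside Dmitri's mind specifically → meta-diegetic.

non-diegetic, meta-diegetic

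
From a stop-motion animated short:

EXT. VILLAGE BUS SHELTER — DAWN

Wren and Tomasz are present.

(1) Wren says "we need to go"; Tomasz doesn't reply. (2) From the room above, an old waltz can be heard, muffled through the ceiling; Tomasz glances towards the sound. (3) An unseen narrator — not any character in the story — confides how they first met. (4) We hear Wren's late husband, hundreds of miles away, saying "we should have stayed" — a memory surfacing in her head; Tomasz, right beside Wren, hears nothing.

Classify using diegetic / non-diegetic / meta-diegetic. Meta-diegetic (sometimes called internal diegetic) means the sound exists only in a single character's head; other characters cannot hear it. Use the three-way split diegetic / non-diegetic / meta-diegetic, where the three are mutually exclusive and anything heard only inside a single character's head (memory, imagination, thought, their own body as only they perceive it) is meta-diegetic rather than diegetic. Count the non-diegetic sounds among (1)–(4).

1

Sound (1): spoken by a character present in the story world, so diegetic.
(2) off-screen diegetic: the source is out of frame but still in the story's space → diegetic.
(3) is non-diegetic: the narrator exists outside the story world, addressing only the audience.
(4) it's Wren's recollection rendered as sound; the other character can't hear it → meta-diegetic.
So 1 of the 4 is non-diegetic: (3).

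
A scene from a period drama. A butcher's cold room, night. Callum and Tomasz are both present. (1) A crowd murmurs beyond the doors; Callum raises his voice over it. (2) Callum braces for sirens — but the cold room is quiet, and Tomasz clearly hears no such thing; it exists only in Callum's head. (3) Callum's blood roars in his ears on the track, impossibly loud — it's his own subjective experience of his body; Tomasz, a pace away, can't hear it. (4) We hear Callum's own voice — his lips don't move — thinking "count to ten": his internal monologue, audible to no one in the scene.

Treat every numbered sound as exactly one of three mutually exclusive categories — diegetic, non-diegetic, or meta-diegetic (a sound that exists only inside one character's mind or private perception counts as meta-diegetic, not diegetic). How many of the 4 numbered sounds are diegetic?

(1) it's the actual ambient sound of the location → diegetic.
Sound (2): Callum alone 'hears' it — an imagined sound, not present in the space, so meta-diegetic.
Sound (3): point-of-audition from inside Callum's body; not a sound in the room, so meta-diegetic.
Sound (4): internal monologue — inside Callum's mind, not spoken into the scene, so meta-diegetic.
So 1 of the 4 is diegetic: (1).

1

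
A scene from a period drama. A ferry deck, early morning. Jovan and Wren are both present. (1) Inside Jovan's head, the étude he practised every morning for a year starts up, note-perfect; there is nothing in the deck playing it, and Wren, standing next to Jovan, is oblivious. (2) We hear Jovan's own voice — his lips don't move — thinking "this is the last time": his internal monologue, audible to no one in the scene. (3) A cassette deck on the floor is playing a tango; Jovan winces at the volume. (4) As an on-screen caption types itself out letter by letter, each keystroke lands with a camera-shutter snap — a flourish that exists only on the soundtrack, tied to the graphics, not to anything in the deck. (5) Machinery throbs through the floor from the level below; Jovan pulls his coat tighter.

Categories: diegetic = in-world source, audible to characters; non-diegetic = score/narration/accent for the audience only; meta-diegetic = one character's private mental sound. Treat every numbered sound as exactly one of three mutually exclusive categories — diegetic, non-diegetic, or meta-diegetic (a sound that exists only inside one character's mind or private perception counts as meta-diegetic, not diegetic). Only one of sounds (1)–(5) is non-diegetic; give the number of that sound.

4

Sound (1): the music is a memory playing inside Jovan's mind alone; no real-world source, Wren can't hear it, so meta-diegetic.
(2) internal monologue — inside Jovan's mind, not spoken into the scene → meta-diegetic.
Sound (3): source music from a cassette deck, which exists in the story world, so diegetic.
(4) is non-diegetic: sound married to a title/caption — outside the diegesis by definition.
Sound (5): machinery is part of the location's real environment, so diegetic.
Only (4) is non-diegetic.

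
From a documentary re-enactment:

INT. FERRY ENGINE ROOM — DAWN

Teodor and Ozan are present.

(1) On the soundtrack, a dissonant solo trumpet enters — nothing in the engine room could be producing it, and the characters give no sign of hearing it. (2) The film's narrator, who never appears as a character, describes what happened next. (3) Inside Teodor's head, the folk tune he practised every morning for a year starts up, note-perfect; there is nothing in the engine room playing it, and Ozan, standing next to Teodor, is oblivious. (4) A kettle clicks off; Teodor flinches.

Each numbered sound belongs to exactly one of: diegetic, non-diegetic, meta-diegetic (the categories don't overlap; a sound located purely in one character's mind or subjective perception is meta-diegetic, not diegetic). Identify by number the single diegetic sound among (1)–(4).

4

Sound (1): it has no source in the story world and no character can hear it — it's underscore, so non-diegetic.
(2) is non-diegetic: the narrator exists outside the story world, addressing only the audience.
(3) the music is a memory playing inside Teodor's mind alone; no real-world source, Ozan can't hear it → meta-diegetic.
(4) is diegetic: an in-world source (a kettle); characters could hear it.
Only (4) is diegetic.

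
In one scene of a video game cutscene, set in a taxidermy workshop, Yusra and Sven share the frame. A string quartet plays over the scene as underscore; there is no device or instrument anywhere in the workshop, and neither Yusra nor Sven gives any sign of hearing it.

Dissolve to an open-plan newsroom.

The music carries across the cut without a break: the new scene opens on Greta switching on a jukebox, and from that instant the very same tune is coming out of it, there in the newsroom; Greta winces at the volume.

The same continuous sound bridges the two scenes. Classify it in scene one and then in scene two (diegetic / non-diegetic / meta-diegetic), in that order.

non-diegetic, diegetic

Scene one: there's no in-world source anywhere and no character hears it — underscore for the audience only → non-diegetic.
Scene two: once Greta turns on a jukebox, the music has a real source in the story world and Greta reacts to it → diegetic.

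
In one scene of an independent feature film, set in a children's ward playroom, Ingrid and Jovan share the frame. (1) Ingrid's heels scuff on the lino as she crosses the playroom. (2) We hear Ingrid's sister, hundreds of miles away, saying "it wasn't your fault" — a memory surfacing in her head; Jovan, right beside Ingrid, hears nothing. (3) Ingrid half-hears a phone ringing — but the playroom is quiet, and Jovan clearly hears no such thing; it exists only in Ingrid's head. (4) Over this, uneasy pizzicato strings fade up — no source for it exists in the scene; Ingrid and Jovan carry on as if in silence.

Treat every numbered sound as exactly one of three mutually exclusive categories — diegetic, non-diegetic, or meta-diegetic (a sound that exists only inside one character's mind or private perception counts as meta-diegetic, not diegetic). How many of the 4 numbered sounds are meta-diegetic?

2

(1) is diegetic: it's the physical sound of Ingrid moving in the space.
Sound (2): the voice is a memory playing only inside Ingrid's mind; Jovan can't hear it, so meta-diegetic.
(3) is meta-diegetic: the sound is imagined by Ingrid; nothing in the story world is producing it and Jovan can't hear it.
Sound (4): nothing in the playroom produces it and the characters don't hear it — pure soundtrack, so non-diegetic.
Meta-diegetic: (2), (3) — that's 2.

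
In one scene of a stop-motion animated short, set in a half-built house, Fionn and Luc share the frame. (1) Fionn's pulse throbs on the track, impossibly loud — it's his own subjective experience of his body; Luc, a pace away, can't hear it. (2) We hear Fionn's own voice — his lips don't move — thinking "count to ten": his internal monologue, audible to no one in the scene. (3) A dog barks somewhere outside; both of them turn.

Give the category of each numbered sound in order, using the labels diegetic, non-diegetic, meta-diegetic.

Sound (1): point-of-audition from inside Fionn's body; not a sound in the room, so meta-diegetic.
(2) is meta-diegetic: internal monologue — inside Fionn's mind, not spoken into the scene.
(3) the sound comes from a dog physically present in the location → diegetic.

meta-diegetic, meta-diegetic, diegetic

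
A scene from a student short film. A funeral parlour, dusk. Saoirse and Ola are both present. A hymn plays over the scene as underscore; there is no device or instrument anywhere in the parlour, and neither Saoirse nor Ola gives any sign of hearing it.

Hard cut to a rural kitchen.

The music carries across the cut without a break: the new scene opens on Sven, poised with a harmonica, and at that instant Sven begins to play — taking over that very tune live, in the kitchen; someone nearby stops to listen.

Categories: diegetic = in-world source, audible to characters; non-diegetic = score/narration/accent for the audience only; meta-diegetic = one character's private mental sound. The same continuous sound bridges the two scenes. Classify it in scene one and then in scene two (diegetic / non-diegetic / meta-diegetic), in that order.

Scene one: there's no in-world source anywhere and no character hears it — underscore for the audience only → non-diegetic.
Scene two: from the moment Sven starts playing, the tune is being performed on a harmonica inside the story world and another character hears it → diegetic.

non-diegetic, diegetic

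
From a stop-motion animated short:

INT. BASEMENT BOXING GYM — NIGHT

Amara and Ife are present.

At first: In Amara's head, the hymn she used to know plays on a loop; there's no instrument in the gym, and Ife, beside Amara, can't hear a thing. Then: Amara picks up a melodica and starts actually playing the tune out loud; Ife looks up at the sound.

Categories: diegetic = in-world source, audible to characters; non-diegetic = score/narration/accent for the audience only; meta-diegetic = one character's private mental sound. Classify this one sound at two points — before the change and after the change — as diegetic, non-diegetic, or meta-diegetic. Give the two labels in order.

Before the change: the tune exists only as Amara's private memory; Ife can't hear it → meta-diegetic.
After the change: Amara is now producing it live on a melodica, in the room, and Ife hears it → diegetic.

meta-diegetic, diegetic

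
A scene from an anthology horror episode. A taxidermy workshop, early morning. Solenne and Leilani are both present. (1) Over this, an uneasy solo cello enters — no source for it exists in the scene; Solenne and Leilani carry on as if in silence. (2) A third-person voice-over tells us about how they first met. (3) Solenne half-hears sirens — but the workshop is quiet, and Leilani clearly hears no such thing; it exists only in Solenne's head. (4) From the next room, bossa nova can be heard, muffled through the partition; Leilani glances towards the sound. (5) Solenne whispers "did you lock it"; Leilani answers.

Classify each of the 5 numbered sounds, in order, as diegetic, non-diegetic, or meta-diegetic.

(1) it has no source in the story world and no character can hear it — it's underscore → non-diegetic.
(2) is non-diegetic: external voice-over — not a character, not heard by anyone in the scene.
Sound (3): subjective to Solenne: the workshop is silent and Leilani hears nothing, so meta-diegetic.
Sound (4): the music has an off-screen but real-world source and a character hears it, so diegetic.
(5) Solenne is a character speaking aloud in the scene → diegetic.

non-diegetic, non-diegetic, meta-diegetic, diegetic, diegetic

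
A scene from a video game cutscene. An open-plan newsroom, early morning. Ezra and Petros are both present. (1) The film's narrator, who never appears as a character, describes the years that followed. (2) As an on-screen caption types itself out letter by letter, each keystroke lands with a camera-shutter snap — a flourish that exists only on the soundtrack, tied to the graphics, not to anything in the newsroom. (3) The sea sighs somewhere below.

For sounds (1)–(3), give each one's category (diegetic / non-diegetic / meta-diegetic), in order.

(1) is non-diegetic: commentary laid over the scene from outside the fiction.
Sound (2): it accompanies on-screen graphics, not anything inside the story world, so non-diegetic.
(3) is diegetic: ambient/room sound belonging to the story's physical space.

non-diegetic, non-diegetic, diegetic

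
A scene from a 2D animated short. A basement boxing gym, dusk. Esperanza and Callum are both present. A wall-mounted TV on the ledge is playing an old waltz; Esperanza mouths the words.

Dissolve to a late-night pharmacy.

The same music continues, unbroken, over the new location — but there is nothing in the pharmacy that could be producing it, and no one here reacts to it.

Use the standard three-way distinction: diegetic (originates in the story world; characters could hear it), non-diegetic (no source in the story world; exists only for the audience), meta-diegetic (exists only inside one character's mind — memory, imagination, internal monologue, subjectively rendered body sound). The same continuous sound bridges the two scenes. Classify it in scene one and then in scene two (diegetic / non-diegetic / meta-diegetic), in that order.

diegetic, non-diegetic

Scene one: a wall-mounted TV is an on-screen source and Esperanza reacts to it → diegetic.
Scene two: there is no source in the pharmacy and no one hears it — it's now underscore → non-diegetic.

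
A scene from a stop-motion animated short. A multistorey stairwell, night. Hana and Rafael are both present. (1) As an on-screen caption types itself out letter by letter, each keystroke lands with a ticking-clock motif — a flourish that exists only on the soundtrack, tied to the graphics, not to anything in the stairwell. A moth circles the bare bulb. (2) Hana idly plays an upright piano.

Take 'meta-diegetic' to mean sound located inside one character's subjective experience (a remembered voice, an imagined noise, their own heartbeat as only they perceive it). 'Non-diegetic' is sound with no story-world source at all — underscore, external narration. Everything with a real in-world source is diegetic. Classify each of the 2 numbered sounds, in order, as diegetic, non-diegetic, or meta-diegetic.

(1) is non-diegetic: it accompanies on-screen graphics, not anything inside the story world.
(2) the instrument and the performer are both in the scene → diegetic.

non-diegetic, diegetic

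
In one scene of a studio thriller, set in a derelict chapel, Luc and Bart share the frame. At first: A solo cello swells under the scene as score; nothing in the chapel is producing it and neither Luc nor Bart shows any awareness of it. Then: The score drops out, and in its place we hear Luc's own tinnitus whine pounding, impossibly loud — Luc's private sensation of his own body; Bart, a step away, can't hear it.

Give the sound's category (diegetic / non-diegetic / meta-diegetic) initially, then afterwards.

Initially: underscore with no in-world source, inaudible to the characters → non-diegetic.
Afterwards: the body sound is Luc's subjective perception alone — Bart can't hear it → meta-diegetic.

non-diegetic, meta-diegetic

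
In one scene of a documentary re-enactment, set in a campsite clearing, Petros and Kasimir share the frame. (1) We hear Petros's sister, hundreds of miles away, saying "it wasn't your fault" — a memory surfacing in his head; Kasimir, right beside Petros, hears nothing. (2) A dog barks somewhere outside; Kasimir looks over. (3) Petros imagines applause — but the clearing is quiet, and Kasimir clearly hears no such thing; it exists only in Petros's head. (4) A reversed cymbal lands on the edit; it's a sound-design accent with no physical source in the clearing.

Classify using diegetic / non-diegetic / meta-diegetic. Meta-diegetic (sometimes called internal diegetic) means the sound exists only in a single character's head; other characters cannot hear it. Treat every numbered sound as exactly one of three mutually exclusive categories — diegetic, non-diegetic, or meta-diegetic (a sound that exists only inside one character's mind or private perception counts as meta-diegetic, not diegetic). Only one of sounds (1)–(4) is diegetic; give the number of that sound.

2

(1) a remembered line, private to Petros — not present in the room, not audible to Kasimir → meta-diegetic.
(2) is diegetic: the sound comes from a dog physically present in the location.
Sound (3): Petros alone 'hears' it — an imagined sound, not present in the space, so meta-diegetic.
(4) is non-diegetic: an editorial stinger — it belongs to the cut, not the story world.
Only (2) is diegetic.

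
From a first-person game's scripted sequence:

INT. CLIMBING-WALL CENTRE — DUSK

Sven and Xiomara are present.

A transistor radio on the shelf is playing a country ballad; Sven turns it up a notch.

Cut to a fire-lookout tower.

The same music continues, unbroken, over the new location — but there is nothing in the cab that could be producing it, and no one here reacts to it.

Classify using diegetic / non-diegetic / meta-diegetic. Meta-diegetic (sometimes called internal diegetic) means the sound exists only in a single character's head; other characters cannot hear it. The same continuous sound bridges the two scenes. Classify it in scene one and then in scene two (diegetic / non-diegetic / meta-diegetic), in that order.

Scene one: a transistor radio is an on-screen source and Sven reacts to it → diegetic.
Scene two: there is no source in the cab and no one hears it — it's now underscore → non-diegetic.

diegetic, non-diegetic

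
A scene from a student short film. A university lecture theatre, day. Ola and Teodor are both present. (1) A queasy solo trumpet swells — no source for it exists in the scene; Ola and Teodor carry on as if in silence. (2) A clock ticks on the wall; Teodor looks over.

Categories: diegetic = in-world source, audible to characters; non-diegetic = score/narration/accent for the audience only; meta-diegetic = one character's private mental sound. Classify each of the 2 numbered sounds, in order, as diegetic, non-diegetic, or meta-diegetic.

non-diegetic, diegetic

(1) score with no on-screen or off-screen source; it exists for the audience alone → non-diegetic.
(2) is diegetic: a clock is a real object/event in the scene's world.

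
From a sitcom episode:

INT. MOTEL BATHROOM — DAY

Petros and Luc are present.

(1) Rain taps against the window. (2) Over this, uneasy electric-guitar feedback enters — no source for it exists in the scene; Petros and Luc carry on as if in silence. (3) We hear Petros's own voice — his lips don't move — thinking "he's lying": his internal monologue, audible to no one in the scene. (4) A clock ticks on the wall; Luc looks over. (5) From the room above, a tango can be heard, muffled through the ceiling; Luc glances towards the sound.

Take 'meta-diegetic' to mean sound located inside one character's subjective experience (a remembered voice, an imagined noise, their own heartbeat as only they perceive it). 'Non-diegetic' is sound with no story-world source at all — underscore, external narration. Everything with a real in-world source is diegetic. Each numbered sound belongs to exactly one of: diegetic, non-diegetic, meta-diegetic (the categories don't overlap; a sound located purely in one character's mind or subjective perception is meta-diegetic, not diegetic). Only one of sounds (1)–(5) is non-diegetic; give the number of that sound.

2

(1) it's the actual ambient sound of the location → diegetic.
(2) is non-diegetic: it has no source in the story world and no character can hear it — it's underscore.
Sound (3): internal monologue — inside Petros's mind, not spoken into the scene, so meta-diegetic.
Sound (4): a clock is a real object/event in the scene's world, so diegetic.
(5) off-screen diegetic: the source is out of frame but still in the story's space → diegetic.
Only (2) is non-diegetic.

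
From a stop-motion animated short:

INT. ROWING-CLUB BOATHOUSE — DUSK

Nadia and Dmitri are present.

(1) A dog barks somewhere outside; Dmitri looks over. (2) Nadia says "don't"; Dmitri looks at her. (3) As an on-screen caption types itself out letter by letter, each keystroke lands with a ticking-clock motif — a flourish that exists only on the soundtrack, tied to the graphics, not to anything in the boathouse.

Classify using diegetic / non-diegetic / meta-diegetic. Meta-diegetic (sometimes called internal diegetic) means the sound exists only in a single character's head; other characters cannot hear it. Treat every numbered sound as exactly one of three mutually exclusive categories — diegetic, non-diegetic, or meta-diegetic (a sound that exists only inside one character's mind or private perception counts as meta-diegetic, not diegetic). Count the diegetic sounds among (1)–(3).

2

(1) the sound comes from a dog physically present in the location → diegetic.
(2) is diegetic: spoken by a character present in the story world.
Sound (3): it accompanies on-screen graphics, not anything inside the story world, so non-diegetic.
Diegetic: (1), (2) — that's 2.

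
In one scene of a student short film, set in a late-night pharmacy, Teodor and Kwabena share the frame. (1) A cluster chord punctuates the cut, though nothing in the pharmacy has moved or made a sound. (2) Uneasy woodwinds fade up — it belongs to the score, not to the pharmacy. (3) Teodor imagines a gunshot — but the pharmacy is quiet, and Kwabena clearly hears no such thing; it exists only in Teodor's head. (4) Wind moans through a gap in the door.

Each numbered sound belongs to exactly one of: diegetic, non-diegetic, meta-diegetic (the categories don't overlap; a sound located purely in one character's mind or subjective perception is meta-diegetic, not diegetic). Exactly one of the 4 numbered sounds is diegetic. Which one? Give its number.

4

Sound (1): it's a sound-design accent with no in-world source; no one in the scene can hear it, so non-diegetic.
Sound (2): nothing in the pharmacy produces it and the characters don't hear it — pure soundtrack, so non-diegetic.
(3) the sound is imagined by Teodor; nothing in the story world is producing it and Kwabena can't hear it → meta-diegetic.
(4) is diegetic: it's the actual ambient sound of the location.
Only (4) is diegetic.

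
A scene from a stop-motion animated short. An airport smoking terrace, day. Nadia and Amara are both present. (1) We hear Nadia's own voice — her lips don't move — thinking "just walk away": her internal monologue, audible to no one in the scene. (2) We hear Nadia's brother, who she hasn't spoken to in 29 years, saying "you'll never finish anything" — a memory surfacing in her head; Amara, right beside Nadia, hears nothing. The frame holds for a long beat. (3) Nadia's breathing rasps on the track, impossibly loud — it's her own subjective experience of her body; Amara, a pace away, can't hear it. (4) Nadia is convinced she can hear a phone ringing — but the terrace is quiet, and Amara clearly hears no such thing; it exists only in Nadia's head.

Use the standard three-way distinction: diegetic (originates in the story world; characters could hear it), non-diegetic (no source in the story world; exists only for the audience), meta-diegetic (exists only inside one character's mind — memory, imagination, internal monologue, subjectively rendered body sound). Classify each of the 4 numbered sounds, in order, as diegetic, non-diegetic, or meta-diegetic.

meta-diegetic, meta-diegetic, meta-diegetic, meta-diegetic

Sound (1): internal monologue — inside Nadia's mind, not spoken into the scene, so meta-diegetic.
Sound (2): it's Nadia's recollection rendered as sound; the other character can't hear it, so meta-diegetic.
(3) is meta-diegetic: a subjective body sound — Nadia's private perception, inaudible to Amara.
Sound (4): the sound is imagined by Nadia; nothing in the story world is producing it and Amara can't hear it, so meta-diegetic.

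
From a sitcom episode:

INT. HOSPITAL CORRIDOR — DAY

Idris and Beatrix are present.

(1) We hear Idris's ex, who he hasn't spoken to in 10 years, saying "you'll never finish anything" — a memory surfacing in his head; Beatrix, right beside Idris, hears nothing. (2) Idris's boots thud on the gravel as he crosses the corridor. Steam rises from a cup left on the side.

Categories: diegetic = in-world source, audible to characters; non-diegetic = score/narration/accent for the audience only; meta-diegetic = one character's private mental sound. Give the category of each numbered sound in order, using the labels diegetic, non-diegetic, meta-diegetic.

meta-diegetic, diegetic

(1) is meta-diegetic: it's Idris's recollection rendered as sound; the other character can't hear it.
(2) it's the physical sound of Idris moving in the space → diegetic.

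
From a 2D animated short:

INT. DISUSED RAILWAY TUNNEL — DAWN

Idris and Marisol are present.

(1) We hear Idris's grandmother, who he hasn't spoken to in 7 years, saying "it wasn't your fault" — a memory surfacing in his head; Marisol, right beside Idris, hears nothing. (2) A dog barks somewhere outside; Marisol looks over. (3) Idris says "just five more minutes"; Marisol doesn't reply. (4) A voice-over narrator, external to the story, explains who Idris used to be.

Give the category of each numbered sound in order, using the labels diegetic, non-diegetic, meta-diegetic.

meta-diegetic, diegetic, diegetic, non-diegetic

Sound (1): it's Idris's recollection rendered as sound; the other character can't hear it, so meta-diegetic.
Sound (2): the sound comes from a dog physically present in the location, so diegetic.
Sound (3): spoken by a character present in the story world, so diegetic.
(4) is non-diegetic: commentary laid over the scene from outside the fiction.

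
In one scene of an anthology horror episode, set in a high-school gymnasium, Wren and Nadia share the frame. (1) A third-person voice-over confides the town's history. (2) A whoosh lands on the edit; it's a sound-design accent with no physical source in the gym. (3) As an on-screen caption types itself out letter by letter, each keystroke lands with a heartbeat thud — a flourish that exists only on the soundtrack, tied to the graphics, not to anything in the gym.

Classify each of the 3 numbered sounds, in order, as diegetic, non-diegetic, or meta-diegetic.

(1) is non-diegetic: the narrator exists outside the story world, addressing only the audience.
Sound (2): nothing in the scene produces it; it's an accent added for the audience, so non-diegetic.
Sound (3): it accompanies on-screen graphics, not anything inside the story world, so non-diegetic.

non-diegetic, non-diegetic, non-diegetic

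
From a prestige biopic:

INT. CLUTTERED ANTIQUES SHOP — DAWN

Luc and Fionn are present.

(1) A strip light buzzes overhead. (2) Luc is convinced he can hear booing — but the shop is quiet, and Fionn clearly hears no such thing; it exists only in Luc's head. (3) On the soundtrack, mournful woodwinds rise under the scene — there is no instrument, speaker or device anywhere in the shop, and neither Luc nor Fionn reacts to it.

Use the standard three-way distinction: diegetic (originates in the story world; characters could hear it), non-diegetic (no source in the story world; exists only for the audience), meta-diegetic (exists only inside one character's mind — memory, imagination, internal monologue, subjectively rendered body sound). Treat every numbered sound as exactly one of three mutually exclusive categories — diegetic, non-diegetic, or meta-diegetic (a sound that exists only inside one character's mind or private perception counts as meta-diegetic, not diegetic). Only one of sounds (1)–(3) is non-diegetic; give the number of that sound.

3

(1) is diegetic: it's the actual ambient sound of the location.
Sound (2): Luc alone 'hears' it — an imagined sound, not present in the space, so meta-diegetic.
Sound (3): it has no source in the story world and no character can hear it — it's underscore, so non-diegetic.
Only (3) is non-diegetic.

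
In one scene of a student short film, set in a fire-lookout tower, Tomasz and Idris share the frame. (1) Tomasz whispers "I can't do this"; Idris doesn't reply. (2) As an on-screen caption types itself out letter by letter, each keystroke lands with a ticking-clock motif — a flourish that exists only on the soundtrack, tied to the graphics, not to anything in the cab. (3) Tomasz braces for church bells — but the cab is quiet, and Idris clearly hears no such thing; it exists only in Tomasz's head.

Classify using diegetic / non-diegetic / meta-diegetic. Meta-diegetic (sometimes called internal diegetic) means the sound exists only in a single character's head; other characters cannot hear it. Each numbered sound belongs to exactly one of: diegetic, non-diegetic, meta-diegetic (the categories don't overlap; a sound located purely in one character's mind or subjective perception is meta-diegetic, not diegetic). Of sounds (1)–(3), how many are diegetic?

1

(1) is diegetic: spoken by a character present in the story world.
(2) is non-diegetic: the caption isn't part of the story world, so neither is the sound tied to it.
Sound (3): subjective to Tomasz: the cab is silent and Idris hears nothing, so meta-diegetic.
Diegetic: (1) — that's 1.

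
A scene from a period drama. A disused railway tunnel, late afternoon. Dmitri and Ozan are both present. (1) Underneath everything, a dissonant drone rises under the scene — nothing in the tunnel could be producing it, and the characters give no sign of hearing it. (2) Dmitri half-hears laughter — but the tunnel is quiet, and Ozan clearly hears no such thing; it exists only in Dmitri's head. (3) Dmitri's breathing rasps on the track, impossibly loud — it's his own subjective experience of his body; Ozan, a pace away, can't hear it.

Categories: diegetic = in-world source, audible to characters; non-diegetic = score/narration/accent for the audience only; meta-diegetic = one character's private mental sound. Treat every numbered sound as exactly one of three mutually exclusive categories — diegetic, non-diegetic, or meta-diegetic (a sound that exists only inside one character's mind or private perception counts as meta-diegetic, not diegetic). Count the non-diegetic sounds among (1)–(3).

Sound (1): score with no on-screen or off-screen source; it exists for the audience alone, so non-diegetic.
(2) is meta-diegetic: the sound is imagined by Dmitri; nothing in the story world is producing it and Ozan can't hear it.
Sound (3): point-of-audition from inside Dmitri's body; not a sound in the room, so meta-diegetic.
Non-diegetic: (1) — that's 1.

1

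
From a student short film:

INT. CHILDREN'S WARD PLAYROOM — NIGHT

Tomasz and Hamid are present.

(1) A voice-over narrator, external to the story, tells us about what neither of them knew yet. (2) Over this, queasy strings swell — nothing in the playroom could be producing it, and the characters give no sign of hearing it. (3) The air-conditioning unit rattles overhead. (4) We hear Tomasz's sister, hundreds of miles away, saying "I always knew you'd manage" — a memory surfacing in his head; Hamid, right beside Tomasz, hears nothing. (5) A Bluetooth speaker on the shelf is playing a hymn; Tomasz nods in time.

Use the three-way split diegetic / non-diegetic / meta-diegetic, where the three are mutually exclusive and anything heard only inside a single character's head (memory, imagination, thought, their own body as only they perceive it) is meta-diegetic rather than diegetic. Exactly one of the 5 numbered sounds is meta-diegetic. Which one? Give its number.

(1) the narrator exists outside the story world, addressing only the audience → non-diegetic.
(2) is non-diegetic: score with no on-screen or off-screen source; it exists for the audience alone.
(3) is diegetic: the air-conditioning unit is part of the location's real environment.
(4) the voice is a memory playing only inside Tomasz's mind; Hamid can't hear it → meta-diegetic.
(5) is diegetic: a Bluetooth speaker is a physical source in the scene and Tomasz reacts to it.
Only (4) is meta-diegetic.

4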